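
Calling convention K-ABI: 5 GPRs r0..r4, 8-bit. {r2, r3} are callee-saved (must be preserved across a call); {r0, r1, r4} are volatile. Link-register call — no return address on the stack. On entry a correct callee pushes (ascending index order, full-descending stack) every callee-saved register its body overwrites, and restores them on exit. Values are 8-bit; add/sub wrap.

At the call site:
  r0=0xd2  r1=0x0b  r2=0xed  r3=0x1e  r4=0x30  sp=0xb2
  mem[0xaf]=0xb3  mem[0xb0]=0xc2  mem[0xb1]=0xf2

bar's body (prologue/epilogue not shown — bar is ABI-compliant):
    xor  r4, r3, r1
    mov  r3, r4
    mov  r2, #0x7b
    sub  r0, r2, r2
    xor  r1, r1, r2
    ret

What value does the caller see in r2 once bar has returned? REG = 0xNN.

prologue: push r2 → mem[0xb1]=0xed, sp=0xb1
prologue: push r3 → mem[0xb0]=0x1e, sp=0xb0
body[0] xor  r4, r3, r1 → r4=0x15
body[1] mov  r3, r4 → r3=0x15
body[2] mov  r2, #0x7b → r2=0x7b
body[3] sub  r0, r2, r2 → r0=0x00
body[4] xor  r1, r1, r2 → r1=0x70
epilogue: pop r3=0x1e, sp=0xb1
epilogue: pop r2=0xed, sp=0xb2
r2 is callee-saved → restored

REG = 0xed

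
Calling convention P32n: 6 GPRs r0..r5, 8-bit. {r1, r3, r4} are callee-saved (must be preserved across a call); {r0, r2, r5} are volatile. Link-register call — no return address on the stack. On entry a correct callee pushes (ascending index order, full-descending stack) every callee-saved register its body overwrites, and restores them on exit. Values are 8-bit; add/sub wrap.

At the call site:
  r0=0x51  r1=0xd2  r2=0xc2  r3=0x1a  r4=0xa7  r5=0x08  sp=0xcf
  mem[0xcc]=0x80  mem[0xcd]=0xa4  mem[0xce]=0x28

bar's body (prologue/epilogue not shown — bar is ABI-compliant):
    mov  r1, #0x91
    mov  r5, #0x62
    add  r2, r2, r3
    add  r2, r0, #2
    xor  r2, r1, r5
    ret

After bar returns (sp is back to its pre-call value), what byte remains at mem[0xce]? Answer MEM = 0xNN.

prologue: push r1 → mem[0xce]=0xd2, sp=0xce
body[0] mov  r1, #0x91 → r1=0x91
body[1] mov  r5, #0x62 → r5=0x62
body[2] add  r2, r2, r3 → r2=0xdc
body[3] add  r2, r0, #2 → r2=0x53
body[4] xor  r2, r1, r5 → r2=0xf3
epilogue: pop r1=0xd2, sp=0xcf
prologue pushed ['r1'] at ['0xce']

MEM = 0xd2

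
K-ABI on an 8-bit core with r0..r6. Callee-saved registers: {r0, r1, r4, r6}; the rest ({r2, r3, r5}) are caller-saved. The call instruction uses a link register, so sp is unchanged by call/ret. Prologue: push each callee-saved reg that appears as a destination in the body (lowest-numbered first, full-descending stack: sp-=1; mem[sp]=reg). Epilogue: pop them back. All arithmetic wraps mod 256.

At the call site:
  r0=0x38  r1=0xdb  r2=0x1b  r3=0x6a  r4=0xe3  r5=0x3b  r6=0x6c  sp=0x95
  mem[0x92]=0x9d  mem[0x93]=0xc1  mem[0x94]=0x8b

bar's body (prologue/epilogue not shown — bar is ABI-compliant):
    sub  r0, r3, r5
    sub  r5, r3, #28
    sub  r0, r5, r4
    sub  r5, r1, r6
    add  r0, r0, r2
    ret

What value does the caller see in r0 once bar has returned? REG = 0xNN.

prologue: push r0 -> mem[0x94]=0x38, sp=0x94
body[0] sub  r0, r3, r5 -> r0=0x2f
body[1] sub  r5, r3, #28 -> r5=0x4e
body[2] sub  r0, r5, r4 -> r0=0x6b
body[3] sub  r5, r1, r6 -> r5=0x6f
body[4] add  r0, r0, r2 -> r0=0x86
epilogue: pop r0=0x38, sp=0x95
r0 is callee-saved -> restored

REG = 0x38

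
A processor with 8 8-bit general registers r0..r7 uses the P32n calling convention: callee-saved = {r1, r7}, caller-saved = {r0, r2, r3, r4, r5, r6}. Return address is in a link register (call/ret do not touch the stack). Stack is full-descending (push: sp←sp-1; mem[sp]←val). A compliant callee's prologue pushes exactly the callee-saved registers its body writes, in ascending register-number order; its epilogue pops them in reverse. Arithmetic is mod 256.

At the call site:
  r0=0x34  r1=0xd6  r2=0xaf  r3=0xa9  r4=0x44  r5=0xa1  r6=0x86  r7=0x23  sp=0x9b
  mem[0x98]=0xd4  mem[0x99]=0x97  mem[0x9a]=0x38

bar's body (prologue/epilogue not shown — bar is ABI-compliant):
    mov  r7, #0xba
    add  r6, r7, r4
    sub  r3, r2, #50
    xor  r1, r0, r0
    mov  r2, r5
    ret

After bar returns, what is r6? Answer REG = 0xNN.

REG = 0xfe

prologue: push r1 -> mem[0x9a]=0xd6, sp=0x9a
prologue: push r7 -> mem[0x99]=0x23, sp=0x99
body[0] mov  r7, #0xba -> r7=0xba
body[1] add  r6, r7, r4 -> r6=0xfe
body[2] sub  r3, r2, #50 -> r3=0x7d
body[3] xor  r1, r0, r0 -> r1=0x00
body[4] mov  r2, r5 -> r2=0xa1
epilogue: pop r7=0x23, sp=0x9a
epilogue: pop r1=0xd6, sp=0x9b
r6 is caller-saved -> body value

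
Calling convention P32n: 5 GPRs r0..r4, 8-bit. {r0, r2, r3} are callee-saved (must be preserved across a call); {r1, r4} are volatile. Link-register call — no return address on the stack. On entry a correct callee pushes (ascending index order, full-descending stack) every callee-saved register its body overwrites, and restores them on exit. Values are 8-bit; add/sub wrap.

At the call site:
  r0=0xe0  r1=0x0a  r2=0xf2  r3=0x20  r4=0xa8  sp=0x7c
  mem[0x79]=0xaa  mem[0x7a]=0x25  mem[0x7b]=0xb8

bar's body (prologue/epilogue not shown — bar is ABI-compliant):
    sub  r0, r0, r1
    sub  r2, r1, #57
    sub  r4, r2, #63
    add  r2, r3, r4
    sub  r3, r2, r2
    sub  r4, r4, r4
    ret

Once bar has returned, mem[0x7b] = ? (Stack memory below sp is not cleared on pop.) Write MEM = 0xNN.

prologue: push r0 → mem[0x7b]=0xe0, sp=0x7b
prologue: push r2 → mem[0x7a]=0xf2, sp=0x7a
prologue: push r3 → mem[0x79]=0x20, sp=0x79
body[0] sub  r0, r0, r1 → r0=0xd6
body[1] sub  r2, r1, #57 → r2=0xd1
body[2] sub  r4, r2, #63 → r4=0x92
body[3] add  r2, r3, r4 → r2=0xb2
body[4] sub  r3, r2, r2 → r3=0x00
body[5] sub  r4, r4, r4 → r4=0x00
epilogue: pop r3=0x20, sp=0x7a
epilogue: pop r2=0xf2, sp=0x7b
epilogue: pop r0=0xe0, sp=0x7c
prologue pushed ['r0', 'r2', 'r3'] at ['0x7b', '0x7a', '0x79']

MEM = 0xe0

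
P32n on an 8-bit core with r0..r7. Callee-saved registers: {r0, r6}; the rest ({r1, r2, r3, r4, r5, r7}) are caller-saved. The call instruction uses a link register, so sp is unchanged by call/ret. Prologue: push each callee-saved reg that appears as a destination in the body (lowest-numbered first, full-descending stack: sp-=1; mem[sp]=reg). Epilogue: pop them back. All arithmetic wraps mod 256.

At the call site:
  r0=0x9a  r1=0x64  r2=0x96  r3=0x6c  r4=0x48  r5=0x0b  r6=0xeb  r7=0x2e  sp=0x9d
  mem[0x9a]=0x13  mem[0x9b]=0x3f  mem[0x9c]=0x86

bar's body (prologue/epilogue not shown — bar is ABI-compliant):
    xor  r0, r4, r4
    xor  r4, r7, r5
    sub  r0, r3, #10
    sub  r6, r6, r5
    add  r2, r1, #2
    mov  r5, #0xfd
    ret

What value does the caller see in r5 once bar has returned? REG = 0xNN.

prologue: push r0 → mem[0x9c]=0x9a, sp=0x9c
prologue: push r6 → mem[0x9b]=0xeb, sp=0x9b
body[0] xor  r0, r4, r4 → r0=0x00
body[1] xor  r4, r7, r5 → r4=0x25
body[2] sub  r0, r3, #10 → r0=0x62
body[3] sub  r6, r6, r5 → r6=0xe0
body[4] add  r2, r1, #2 → r2=0x66
body[5] mov  r5, #0xfd → r5=0xfd
epilogue: pop r6=0xeb, sp=0x9c
epilogue: pop r0=0x9a, sp=0x9d
r5 is caller-saved → body value

REG = 0xfd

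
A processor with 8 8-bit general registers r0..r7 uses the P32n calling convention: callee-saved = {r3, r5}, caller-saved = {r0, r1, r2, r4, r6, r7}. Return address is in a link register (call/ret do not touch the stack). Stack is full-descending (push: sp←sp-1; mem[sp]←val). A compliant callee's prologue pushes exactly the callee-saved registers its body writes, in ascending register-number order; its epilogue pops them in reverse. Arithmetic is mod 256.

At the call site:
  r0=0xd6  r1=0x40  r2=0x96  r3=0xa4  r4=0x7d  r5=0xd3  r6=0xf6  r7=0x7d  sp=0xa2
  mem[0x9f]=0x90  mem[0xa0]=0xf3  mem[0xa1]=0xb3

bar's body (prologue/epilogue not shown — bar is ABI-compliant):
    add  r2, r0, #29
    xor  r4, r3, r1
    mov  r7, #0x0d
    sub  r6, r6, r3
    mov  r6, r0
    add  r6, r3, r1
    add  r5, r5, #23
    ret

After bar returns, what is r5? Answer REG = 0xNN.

REG = 0xd3

prologue: push r5 -> mem[0xa1]=0xd3, sp=0xa1
body[0] add  r2, r0, #29 -> r2=0xf3
body[1] xor  r4, r3, r1 -> r4=0xe4
body[2] mov  r7, #0x0d -> r7=0x0d
body[3] sub  r6, r6, r3 -> r6=0x52
body[4] mov  r6, r0 -> r6=0xd6
body[5] add  r6, r3, r1 -> r6=0xe4
body[6] add  r5, r5, #23 -> r5=0xea
epilogue: pop r5=0xd3, sp=0xa2
r5 is callee-saved -> restored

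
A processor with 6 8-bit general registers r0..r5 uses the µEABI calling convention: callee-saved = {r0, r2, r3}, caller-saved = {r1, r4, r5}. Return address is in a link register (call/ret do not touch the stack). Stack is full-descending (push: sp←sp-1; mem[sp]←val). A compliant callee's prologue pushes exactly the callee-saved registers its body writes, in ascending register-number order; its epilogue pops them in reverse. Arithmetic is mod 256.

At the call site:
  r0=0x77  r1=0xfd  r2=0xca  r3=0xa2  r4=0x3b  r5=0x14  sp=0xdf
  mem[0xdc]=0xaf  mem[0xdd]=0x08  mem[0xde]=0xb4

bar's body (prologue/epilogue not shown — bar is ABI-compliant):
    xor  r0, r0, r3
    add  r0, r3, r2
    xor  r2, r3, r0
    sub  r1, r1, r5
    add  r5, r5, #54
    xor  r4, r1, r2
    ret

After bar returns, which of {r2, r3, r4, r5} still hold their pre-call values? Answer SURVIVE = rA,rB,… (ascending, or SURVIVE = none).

SURVIVE = r2,r3

prologue: push r0 -> mem[0xde]=0x77, sp=0xde
prologue: push r2 -> mem[0xdd]=0xca, sp=0xdd
body[0] xor  r0, r0, r3 -> r0=0xd5
body[1] add  r0, r3, r2 -> r0=0x6c
body[2] xor  r2, r3, r0 -> r2=0xce
body[3] sub  r1, r1, r5 -> r1=0xe9
body[4] add  r5, r5, #54 -> r5=0x4a
body[5] xor  r4, r1, r2 -> r4=0x27
epilogue: pop r2=0xca, sp=0xde
epilogue: pop r0=0x77, sp=0xdf
r2: callee-saved, written=True
r3: callee-saved, written=False
r4: caller-saved, written=True
r5: caller-saved, written=True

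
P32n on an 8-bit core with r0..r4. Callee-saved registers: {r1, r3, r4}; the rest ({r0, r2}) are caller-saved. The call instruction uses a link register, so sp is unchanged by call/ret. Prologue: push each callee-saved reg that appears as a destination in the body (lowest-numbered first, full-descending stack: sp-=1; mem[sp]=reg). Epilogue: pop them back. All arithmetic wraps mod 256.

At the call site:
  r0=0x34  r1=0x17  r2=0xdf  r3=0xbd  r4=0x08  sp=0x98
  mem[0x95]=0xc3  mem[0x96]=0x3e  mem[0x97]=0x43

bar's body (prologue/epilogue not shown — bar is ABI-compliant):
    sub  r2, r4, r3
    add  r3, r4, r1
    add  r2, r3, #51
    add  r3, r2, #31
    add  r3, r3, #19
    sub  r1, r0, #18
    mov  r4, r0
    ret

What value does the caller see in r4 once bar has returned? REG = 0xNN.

prologue: push r1 -> mem[0x97]=0x17, sp=0x97
prologue: push r3 -> mem[0x96]=0xbd, sp=0x96
prologue: push r4 -> mem[0x95]=0x08, sp=0x95
body[0] sub  r2, r4, r3 -> r2=0x4b
body[1] add  r3, r4, r1 -> r3=0x1f
body[2] add  r2, r3, #51 -> r2=0x52
body[3] add  r3, r2, #31 -> r3=0x71
body[4] add  r3, r3, #19 -> r3=0x84
body[5] sub  r1, r0, #18 -> r1=0x22
body[6] mov  r4, r0 -> r4=0x34
epilogue: pop r4=0x08, sp=0x96
epilogue: pop r3=0xbd, sp=0x97
epilogue: pop r1=0x17, sp=0x98
r4 is callee-saved -> restored

REG = 0x08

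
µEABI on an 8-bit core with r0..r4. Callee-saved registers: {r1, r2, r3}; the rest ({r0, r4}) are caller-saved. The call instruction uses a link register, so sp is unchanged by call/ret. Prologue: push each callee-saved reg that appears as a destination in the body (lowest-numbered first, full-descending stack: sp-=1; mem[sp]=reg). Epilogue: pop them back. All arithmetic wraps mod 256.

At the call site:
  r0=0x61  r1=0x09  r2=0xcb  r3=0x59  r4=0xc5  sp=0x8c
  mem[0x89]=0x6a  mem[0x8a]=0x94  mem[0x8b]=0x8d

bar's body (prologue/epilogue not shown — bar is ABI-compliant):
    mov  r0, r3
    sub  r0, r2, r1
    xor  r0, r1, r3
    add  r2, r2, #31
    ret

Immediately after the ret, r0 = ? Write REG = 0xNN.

prologue: push r2 → mem[0x8b]=0xcb, sp=0x8b
body[0] mov  r0, r3 → r0=0x59
body[1] sub  r0, r2, r1 → r0=0xc2
body[2] xor  r0, r1, r3 → r0=0x50
body[3] add  r2, r2, #31 → r2=0xea
epilogue: pop r2=0xcb, sp=0x8c
r0 is caller-saved → body value

REG = 0x50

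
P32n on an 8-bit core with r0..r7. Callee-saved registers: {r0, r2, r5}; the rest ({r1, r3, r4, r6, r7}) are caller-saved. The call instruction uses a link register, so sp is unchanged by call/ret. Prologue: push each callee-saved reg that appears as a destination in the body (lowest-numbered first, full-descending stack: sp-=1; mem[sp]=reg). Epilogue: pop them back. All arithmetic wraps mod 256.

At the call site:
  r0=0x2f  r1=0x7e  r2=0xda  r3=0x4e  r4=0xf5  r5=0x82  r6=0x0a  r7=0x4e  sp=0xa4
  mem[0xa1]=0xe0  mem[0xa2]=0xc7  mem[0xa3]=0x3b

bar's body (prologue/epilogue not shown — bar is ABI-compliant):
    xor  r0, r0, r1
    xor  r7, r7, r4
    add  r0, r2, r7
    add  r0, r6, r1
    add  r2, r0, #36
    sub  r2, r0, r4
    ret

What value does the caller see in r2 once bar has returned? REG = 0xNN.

REG = 0xda

prologue: push r0 -> mem[0xa3]=0x2f, sp=0xa3
prologue: push r2 -> mem[0xa2]=0xda, sp=0xa2
body[0] xor  r0, r0, r1 -> r0=0x51
body[1] xor  r7, r7, r4 -> r7=0xbb
body[2] add  r0, r2, r7 -> r0=0x95
body[3] add  r0, r6, r1 -> r0=0x88
body[4] add  r2, r0, #36 -> r2=0xac
body[5] sub  r2, r0, r4 -> r2=0x93
epilogue: pop r2=0xda, sp=0xa3
epilogue: pop r0=0x2f, sp=0xa4
r2 is callee-saved -> restored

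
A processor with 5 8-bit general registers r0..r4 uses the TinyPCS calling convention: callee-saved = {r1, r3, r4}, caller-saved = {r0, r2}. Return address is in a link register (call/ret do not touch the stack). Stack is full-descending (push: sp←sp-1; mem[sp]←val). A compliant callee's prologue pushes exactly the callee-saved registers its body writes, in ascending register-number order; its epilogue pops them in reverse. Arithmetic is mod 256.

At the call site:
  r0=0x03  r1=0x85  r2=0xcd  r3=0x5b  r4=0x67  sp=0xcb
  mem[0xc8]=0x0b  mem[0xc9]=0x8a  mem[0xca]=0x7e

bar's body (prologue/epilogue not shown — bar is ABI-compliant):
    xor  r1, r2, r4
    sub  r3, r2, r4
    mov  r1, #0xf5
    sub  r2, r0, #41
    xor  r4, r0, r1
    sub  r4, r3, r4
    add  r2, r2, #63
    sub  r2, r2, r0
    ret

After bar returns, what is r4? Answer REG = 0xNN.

REG = 0x67

prologue: push r1 -> mem[0xca]=0x85, sp=0xca
prologue: push r3 -> mem[0xc9]=0x5b, sp=0xc9
prologue: push r4 -> mem[0xc8]=0x67, sp=0xc8
body[0] xor  r1, r2, r4 -> r1=0xaa
body[1] sub  r3, r2, r4 -> r3=0x66
body[2] mov  r1, #0xf5 -> r1=0xf5
body[3] sub  r2, r0, #41 -> r2=0xda
body[4] xor  r4, r0, r1 -> r4=0xf6
body[5] sub  r4, r3, r4 -> r4=0x70
body[6] add  r2, r2, #63 -> r2=0x19
body[7] sub  r2, r2, r0 -> r2=0x16
epilogue: pop r4=0x67, sp=0xc9
epilogue: pop r3=0x5b, sp=0xca
epilogue: pop r1=0x85, sp=0xcb
r4 is callee-saved -> restored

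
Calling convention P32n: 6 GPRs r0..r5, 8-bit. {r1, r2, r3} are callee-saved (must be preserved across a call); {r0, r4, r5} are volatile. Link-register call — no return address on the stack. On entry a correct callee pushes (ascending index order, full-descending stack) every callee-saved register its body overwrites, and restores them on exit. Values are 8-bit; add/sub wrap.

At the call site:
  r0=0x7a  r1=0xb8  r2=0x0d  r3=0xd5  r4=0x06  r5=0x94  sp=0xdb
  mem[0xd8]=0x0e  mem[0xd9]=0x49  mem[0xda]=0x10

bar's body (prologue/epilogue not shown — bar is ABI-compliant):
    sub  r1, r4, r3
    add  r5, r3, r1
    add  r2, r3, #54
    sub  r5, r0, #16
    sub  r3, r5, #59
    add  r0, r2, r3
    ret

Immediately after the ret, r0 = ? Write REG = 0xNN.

prologue: push r1 → mem[0xda]=0xb8, sp=0xda
prologue: push r2 → mem[0xd9]=0x0d, sp=0xd9
prologue: push r3 → mem[0xd8]=0xd5, sp=0xd8
body[0] sub  r1, r4, r3 → r1=0x31
body[1] add  r5, r3, r1 → r5=0x06
body[2] add  r2, r3, #54 → r2=0x0b
body[3] sub  r5, r0, #16 → r5=0x6a
body[4] sub  r3, r5, #59 → r3=0x2f
body[5] add  r0, r2, r3 → r0=0x3a
epilogue: pop r3=0xd5, sp=0xd9
epilogue: pop r2=0x0d, sp=0xda
epilogue: pop r1=0xb8, sp=0xdb
r0 is caller-saved → body value

REG = 0x3a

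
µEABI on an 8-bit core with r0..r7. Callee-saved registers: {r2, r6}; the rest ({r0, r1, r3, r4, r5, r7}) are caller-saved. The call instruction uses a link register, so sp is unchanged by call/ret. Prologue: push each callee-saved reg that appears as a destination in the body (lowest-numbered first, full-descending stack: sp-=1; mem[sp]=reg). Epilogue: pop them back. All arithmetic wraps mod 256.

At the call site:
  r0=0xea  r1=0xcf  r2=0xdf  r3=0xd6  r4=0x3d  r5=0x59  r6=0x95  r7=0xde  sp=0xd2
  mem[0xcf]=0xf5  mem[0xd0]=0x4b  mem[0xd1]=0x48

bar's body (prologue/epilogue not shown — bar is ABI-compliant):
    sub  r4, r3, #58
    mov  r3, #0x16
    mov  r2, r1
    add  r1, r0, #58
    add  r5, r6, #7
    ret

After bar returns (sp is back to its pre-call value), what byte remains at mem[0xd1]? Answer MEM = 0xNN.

MEM = 0xdf

prologue: push r2 → mem[0xd1]=0xdf, sp=0xd1
body[0] sub  r4, r3, #58 → r4=0x9c
body[1] mov  r3, #0x16 → r3=0x16
body[2] mov  r2, r1 → r2=0xcf
body[3] add  r1, r0, #58 → r1=0x24
body[4] add  r5, r6, #7 → r5=0x9c
epilogue: pop r2=0xdf, sp=0xd2
prologue pushed ['r2'] at ['0xd1']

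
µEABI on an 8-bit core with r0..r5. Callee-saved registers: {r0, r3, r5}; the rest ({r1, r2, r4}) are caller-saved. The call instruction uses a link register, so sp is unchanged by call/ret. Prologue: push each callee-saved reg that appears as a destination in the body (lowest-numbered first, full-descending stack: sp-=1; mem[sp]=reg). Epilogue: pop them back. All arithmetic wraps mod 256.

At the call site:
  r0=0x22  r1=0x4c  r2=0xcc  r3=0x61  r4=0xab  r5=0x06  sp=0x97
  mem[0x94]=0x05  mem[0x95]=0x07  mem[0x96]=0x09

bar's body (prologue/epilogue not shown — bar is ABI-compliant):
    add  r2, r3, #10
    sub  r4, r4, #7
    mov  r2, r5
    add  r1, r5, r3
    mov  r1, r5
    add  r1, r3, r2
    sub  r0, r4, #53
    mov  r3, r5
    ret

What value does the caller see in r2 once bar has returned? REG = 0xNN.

REG = 0x06

prologue: push r0 -> mem[0x96]=0x22, sp=0x96
prologue: push r3 -> mem[0x95]=0x61, sp=0x95
body[0] add  r2, r3, #10 -> r2=0x6b
body[1] sub  r4, r4, #7 -> r4=0xa4
body[2] mov  r2, r5 -> r2=0x06
body[3] add  r1, r5, r3 -> r1=0x67
body[4] mov  r1, r5 -> r1=0x06
body[5] add  r1, r3, r2 -> r1=0x67
body[6] sub  r0, r4, #53 -> r0=0x6f
body[7] mov  r3, r5 -> r3=0x06
epilogue: pop r3=0x61, sp=0x96
epilogue: pop r0=0x22, sp=0x97
r2 is caller-saved -> body value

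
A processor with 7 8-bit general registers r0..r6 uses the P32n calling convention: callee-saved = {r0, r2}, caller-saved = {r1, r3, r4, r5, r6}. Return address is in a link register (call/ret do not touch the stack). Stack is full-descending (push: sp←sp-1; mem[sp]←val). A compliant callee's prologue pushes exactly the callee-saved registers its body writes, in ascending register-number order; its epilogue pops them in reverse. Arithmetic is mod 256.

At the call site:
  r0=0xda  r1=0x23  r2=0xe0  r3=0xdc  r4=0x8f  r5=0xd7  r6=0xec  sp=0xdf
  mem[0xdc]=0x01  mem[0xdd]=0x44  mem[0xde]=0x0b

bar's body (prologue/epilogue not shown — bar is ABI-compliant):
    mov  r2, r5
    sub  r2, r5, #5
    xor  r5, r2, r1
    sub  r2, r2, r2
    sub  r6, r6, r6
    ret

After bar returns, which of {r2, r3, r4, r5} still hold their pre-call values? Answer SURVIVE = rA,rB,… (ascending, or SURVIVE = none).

SURVIVE = r2,r3,r4

prologue: push r2 -> mem[0xde]=0xe0, sp=0xde
body[0] mov  r2, r5 -> r2=0xd7
body[1] sub  r2, r5, #5 -> r2=0xd2
body[2] xor  r5, r2, r1 -> r5=0xf1
body[3] sub  r2, r2, r2 -> r2=0x00
body[4] sub  r6, r6, r6 -> r6=0x00
epilogue: pop r2=0xe0, sp=0xdf
r2: callee-saved, written=True
r3: caller-saved, written=False
r4: caller-saved, written=False
r5: caller-saved, written=True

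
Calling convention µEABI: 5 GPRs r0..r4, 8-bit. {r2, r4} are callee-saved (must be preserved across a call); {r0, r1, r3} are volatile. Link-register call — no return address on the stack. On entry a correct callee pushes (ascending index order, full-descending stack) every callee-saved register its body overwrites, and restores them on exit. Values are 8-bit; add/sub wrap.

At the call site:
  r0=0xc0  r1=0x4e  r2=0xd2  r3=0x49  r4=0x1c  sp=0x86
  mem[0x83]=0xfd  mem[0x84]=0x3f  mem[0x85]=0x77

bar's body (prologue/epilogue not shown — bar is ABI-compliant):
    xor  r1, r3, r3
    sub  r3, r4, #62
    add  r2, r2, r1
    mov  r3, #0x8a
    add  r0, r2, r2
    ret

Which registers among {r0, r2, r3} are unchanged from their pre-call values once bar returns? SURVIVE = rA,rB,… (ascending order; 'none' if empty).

prologue: push r2 → mem[0x85]=0xd2, sp=0x85
body[0] xor  r1, r3, r3 → r1=0x00
body[1] sub  r3, r4, #62 → r3=0xde
body[2] add  r2, r2, r1 → r2=0xd2
body[3] mov  r3, #0x8a → r3=0x8a
body[4] add  r0, r2, r2 → r0=0xa4
epilogue: pop r2=0xd2, sp=0x86
r0: caller-saved, written=True
r2: callee-saved, written=True
r3: caller-saved, written=True

SURVIVE = r2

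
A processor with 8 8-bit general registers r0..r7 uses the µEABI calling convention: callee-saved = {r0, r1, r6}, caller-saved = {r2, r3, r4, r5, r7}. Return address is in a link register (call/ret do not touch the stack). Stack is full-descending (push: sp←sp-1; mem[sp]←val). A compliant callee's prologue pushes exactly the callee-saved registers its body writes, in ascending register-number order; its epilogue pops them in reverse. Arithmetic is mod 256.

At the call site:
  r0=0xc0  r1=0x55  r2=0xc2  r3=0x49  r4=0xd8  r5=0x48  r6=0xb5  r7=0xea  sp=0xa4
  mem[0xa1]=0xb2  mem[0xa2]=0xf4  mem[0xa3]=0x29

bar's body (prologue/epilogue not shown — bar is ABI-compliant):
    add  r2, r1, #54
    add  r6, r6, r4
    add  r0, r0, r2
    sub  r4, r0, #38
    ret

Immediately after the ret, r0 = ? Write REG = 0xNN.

prologue: push r0 → mem[0xa3]=0xc0, sp=0xa3
prologue: push r6 → mem[0xa2]=0xb5, sp=0xa2
body[0] add  r2, r1, #54 → r2=0x8b
body[1] add  r6, r6, r4 → r6=0x8d
body[2] add  r0, r0, r2 → r0=0x4b
body[3] sub  r4, r0, #38 → r4=0x25
epilogue: pop r6=0xb5, sp=0xa3
epilogue: pop r0=0xc0, sp=0xa4
r0 is callee-saved → restored

REG = 0xc0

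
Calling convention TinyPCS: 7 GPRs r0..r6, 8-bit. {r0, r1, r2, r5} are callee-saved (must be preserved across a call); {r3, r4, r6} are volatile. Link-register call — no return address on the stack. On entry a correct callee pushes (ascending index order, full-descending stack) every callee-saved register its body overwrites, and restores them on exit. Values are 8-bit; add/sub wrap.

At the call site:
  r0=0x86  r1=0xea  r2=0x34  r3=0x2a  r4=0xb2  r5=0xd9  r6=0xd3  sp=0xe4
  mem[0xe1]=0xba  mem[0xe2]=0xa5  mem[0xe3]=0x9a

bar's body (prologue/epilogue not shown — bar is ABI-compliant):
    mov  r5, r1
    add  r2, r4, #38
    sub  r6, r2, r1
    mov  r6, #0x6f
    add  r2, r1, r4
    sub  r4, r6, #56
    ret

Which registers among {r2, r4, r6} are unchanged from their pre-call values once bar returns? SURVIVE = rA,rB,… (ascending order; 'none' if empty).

SURVIVE = r2

prologue: push r2 → mem[0xe3]=0x34, sp=0xe3
prologue: push r5 → mem[0xe2]=0xd9, sp=0xe2
body[0] mov  r5, r1 → r5=0xea
body[1] add  r2, r4, #38 → r2=0xd8
body[2] sub  r6, r2, r1 → r6=0xee
body[3] mov  r6, #0x6f → r6=0x6f
body[4] add  r2, r1, r4 → r2=0x9c
body[5] sub  r4, r6, #56 → r4=0x37
epilogue: pop r5=0xd9, sp=0xe3
epilogue: pop r2=0x34, sp=0xe4
r2: callee-saved, written=True
r4: caller-saved, written=True
r6: caller-saved, written=True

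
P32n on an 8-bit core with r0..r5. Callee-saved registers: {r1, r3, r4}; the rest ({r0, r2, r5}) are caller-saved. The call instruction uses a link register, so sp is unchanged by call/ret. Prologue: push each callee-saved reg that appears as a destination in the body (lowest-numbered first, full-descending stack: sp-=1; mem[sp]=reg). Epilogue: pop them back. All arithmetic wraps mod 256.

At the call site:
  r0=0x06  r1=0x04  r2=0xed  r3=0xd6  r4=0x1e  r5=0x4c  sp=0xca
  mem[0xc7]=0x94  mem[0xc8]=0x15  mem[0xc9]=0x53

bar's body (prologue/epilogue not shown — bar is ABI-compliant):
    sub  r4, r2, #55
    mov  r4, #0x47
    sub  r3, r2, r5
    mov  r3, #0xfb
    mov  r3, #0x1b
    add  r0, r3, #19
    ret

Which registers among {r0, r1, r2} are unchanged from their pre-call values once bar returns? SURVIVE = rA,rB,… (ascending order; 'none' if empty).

prologue: push r3 -> mem[0xc9]=0xd6, sp=0xc9
prologue: push r4 -> mem[0xc8]=0x1e, sp=0xc8
body[0] sub  r4, r2, #55 -> r4=0xb6
body[1] mov  r4, #0x47 -> r4=0x47
body[2] sub  r3, r2, r5 -> r3=0xa1
body[3] mov  r3, #0xfb -> r3=0xfb
body[4] mov  r3, #0x1b -> r3=0x1b
body[5] add  r0, r3, #19 -> r0=0x2e
epilogue: pop r4=0x1e, sp=0xc9
epilogue: pop r3=0xd6, sp=0xca
r0: caller-saved, written=True
r1: callee-saved, written=False
r2: caller-saved, written=False

SURVIVE = r1,r2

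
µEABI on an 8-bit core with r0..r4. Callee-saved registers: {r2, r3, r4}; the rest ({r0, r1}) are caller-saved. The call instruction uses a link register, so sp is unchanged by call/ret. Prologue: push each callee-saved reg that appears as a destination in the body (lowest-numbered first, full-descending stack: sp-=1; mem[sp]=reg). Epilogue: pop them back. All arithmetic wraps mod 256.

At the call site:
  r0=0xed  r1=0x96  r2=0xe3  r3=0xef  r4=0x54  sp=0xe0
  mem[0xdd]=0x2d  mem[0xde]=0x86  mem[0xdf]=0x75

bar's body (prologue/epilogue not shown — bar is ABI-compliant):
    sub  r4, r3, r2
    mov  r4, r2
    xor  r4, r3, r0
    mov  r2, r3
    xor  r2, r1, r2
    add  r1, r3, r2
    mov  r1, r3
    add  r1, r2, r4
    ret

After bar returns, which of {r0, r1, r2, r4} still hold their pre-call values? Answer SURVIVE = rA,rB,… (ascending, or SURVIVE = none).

prologue: push r2 → mem[0xdf]=0xe3, sp=0xdf
prologue: push r4 → mem[0xde]=0x54, sp=0xde
body[0] sub  r4, r3, r2 → r4=0x0c
body[1] mov  r4, r2 → r4=0xe3
body[2] xor  r4, r3, r0 → r4=0x02
body[3] mov  r2, r3 → r2=0xef
body[4] xor  r2, r1, r2 → r2=0x79
body[5] add  r1, r3, r2 → r1=0x68
body[6] mov  r1, r3 → r1=0xef
body[7] add  r1, r2, r4 → r1=0x7b
epilogue: pop r4=0x54, sp=0xdf
epilogue: pop r2=0xe3, sp=0xe0
r0: caller-saved, written=False
r1: caller-saved, written=True
r2: callee-saved, written=True
r4: callee-saved, written=True

SURVIVE = r0,r2,r4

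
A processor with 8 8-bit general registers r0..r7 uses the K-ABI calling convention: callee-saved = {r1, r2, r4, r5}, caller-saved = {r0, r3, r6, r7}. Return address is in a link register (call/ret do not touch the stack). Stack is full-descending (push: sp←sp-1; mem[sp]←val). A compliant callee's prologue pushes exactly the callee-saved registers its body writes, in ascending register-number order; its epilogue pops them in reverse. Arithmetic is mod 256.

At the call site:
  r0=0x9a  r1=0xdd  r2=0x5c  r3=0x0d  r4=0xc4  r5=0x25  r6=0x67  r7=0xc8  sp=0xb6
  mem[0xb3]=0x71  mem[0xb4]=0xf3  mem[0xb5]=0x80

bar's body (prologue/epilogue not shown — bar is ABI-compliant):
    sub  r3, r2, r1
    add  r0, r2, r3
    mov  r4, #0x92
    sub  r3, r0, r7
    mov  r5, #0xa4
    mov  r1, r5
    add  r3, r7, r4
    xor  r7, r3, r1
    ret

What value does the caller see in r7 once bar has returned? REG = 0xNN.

prologue: push r1 → mem[0xb5]=0xdd, sp=0xb5
prologue: push r4 → mem[0xb4]=0xc4, sp=0xb4
prologue: push r5 → mem[0xb3]=0x25, sp=0xb3
body[0] sub  r3, r2, r1 → r3=0x7f
body[1] add  r0, r2, r3 → r0=0xdb
body[2] mov  r4, #0x92 → r4=0x92
body[3] sub  r3, r0, r7 → r3=0x13
body[4] mov  r5, #0xa4 → r5=0xa4
body[5] mov  r1, r5 → r1=0xa4
body[6] add  r3, r7, r4 → r3=0x5a
body[7] xor  r7, r3, r1 → r7=0xfe
epilogue: pop r5=0x25, sp=0xb4
epilogue: pop r4=0xc4, sp=0xb5
epilogue: pop r1=0xdd, sp=0xb6
r7 is caller-saved → body value

REG = 0xfe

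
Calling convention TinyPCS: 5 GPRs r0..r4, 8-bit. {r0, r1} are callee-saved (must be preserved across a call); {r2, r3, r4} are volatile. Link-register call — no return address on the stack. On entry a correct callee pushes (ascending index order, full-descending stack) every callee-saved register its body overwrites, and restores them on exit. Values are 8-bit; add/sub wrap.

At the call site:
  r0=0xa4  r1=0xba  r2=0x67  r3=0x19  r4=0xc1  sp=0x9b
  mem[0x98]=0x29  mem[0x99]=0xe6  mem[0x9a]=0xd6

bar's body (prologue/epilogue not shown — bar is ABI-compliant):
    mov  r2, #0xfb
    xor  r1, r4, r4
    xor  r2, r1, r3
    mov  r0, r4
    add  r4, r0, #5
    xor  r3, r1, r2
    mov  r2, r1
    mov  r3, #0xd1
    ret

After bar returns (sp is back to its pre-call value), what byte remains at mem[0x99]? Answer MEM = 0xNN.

MEM = 0xba

prologue: push r0 -> mem[0x9a]=0xa4, sp=0x9a
prologue: push r1 -> mem[0x99]=0xba, sp=0x99
body[0] mov  r2, #0xfb -> r2=0xfb
body[1] xor  r1, r4, r4 -> r1=0x00
body[2] xor  r2, r1, r3 -> r2=0x19
body[3] mov  r0, r4 -> r0=0xc1
body[4] add  r4, r0, #5 -> r4=0xc6
body[5] xor  r3, r1, r2 -> r3=0x19
body[6] mov  r2, r1 -> r2=0x00
body[7] mov  r3, #0xd1 -> r3=0xd1
epilogue: pop r1=0xba, sp=0x9a
epilogue: pop r0=0xa4, sp=0x9b
prologue pushed ['r0', 'r1'] at ['0x9a', '0x99']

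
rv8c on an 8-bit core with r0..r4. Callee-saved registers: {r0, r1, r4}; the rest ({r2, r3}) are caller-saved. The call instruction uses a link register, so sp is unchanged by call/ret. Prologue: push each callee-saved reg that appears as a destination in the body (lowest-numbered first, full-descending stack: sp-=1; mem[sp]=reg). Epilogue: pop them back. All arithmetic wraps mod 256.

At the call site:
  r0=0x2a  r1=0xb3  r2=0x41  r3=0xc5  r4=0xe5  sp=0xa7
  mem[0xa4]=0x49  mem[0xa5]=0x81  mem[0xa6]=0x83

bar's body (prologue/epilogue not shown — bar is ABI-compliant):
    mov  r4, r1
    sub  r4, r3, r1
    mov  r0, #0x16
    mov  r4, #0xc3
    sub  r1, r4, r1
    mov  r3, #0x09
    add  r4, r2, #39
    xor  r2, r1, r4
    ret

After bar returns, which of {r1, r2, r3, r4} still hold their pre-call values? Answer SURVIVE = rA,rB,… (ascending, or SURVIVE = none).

SURVIVE = r1,r4

prologue: push r0 → mem[0xa6]=0x2a, sp=0xa6
prologue: push r1 → mem[0xa5]=0xb3, sp=0xa5
prologue: push r4 → mem[0xa4]=0xe5, sp=0xa4
body[0] mov  r4, r1 → r4=0xb3
body[1] sub  r4, r3, r1 → r4=0x12
body[2] mov  r0, #0x16 → r0=0x16
body[3] mov  r4, #0xc3 → r4=0xc3
body[4] sub  r1, r4, r1 → r1=0x10
body[5] mov  r3, #0x09 → r3=0x09
body[6] add  r4, r2, #39 → r4=0x68
body[7] xor  r2, r1, r4 → r2=0x78
epilogue: pop r4=0xe5, sp=0xa5
epilogue: pop r1=0xb3, sp=0xa6
epilogue: pop r0=0x2a, sp=0xa7
r1: callee-saved, written=True
r2: caller-saved, written=True
r3: caller-saved, written=True
r4: callee-saved, written=True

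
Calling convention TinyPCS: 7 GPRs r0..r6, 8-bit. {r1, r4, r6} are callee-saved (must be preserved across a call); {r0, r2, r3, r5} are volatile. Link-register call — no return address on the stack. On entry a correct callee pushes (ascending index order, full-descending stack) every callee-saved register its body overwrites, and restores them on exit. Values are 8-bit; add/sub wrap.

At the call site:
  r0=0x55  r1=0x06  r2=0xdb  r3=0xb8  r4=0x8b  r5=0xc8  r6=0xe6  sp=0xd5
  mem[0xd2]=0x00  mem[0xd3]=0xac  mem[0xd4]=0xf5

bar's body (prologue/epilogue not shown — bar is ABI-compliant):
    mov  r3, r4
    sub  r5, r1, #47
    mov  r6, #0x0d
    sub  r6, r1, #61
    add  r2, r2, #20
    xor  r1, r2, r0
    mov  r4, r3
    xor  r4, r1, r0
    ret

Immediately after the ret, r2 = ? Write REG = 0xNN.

REG = 0xef

prologue: push r1 -> mem[0xd4]=0x06, sp=0xd4
prologue: push r4 -> mem[0xd3]=0x8b, sp=0xd3
prologue: push r6 -> mem[0xd2]=0xe6, sp=0xd2
body[0] mov  r3, r4 -> r3=0x8b
body[1] sub  r5, r1, #47 -> r5=0xd7
body[2] mov  r6, #0x0d -> r6=0x0d
body[3] sub  r6, r1, #61 -> r6=0xc9
body[4] add  r2, r2, #20 -> r2=0xef
body[5] xor  r1, r2, r0 -> r1=0xba
body[6] mov  r4, r3 -> r4=0x8b
body[7] xor  r4, r1, r0 -> r4=0xef
epilogue: pop r6=0xe6, sp=0xd3
epilogue: pop r4=0x8b, sp=0xd4
epilogue: pop r1=0x06, sp=0xd5
r2 is caller-saved -> body value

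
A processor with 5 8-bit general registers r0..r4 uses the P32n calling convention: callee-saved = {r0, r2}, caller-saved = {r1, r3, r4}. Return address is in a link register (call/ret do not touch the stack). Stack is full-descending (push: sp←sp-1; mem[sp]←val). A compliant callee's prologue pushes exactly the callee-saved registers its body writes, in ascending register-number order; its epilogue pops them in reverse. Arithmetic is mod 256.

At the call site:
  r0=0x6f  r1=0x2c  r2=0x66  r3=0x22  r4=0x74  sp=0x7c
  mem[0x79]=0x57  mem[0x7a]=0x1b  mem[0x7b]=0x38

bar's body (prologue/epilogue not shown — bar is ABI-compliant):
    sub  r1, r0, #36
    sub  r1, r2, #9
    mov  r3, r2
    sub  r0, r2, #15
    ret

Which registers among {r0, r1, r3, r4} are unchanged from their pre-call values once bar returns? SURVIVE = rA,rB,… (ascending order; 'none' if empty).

prologue: push r0 -> mem[0x7b]=0x6f, sp=0x7b
body[0] sub  r1, r0, #36 -> r1=0x4b
body[1] sub  r1, r2, #9 -> r1=0x5d
body[2] mov  r3, r2 -> r3=0x66
body[3] sub  r0, r2, #15 -> r0=0x57
epilogue: pop r0=0x6f, sp=0x7c
r0: callee-saved, written=True
r1: caller-saved, written=True
r3: caller-saved, written=True
r4: caller-saved, written=False

SURVIVE = r0,r4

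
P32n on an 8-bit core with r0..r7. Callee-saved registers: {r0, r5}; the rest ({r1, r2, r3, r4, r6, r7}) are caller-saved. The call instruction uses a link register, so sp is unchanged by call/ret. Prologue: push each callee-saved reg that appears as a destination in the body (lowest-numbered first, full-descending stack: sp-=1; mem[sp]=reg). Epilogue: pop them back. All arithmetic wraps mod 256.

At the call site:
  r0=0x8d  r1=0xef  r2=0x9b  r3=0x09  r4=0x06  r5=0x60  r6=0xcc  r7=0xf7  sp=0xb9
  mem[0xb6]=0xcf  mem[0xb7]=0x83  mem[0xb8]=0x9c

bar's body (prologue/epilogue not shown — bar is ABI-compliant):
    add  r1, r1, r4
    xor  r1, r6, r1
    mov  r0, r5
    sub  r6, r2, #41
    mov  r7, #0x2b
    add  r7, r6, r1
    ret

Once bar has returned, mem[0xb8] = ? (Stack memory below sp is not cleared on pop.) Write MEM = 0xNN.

prologue: push r0 -> mem[0xb8]=0x8d, sp=0xb8
body[0] add  r1, r1, r4 -> r1=0xf5
body[1] xor  r1, r6, r1 -> r1=0x39
body[2] mov  r0, r5 -> r0=0x60
body[3] sub  r6, r2, #41 -> r6=0x72
body[4] mov  r7, #0x2b -> r7=0x2b
body[5] add  r7, r6, r1 -> r7=0xab
epilogue: pop r0=0x8d, sp=0xb9
prologue pushed ['r0'] at ['0xb8']

MEM = 0x8d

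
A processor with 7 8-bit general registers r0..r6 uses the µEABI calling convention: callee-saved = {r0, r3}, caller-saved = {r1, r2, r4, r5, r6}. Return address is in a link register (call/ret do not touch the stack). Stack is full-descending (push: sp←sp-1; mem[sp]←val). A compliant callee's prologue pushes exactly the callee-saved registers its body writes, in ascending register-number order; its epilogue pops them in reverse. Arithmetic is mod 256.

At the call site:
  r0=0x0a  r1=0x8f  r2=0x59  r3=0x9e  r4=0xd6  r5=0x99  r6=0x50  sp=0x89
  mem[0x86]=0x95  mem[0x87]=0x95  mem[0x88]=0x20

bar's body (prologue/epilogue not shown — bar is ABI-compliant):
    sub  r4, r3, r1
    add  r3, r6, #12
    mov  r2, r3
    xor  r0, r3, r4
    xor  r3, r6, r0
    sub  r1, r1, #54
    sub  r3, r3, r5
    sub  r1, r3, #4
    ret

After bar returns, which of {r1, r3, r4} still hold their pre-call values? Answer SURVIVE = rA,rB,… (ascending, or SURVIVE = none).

prologue: push r0 -> mem[0x88]=0x0a, sp=0x88
prologue: push r3 -> mem[0x87]=0x9e, sp=0x87
body[0] sub  r4, r3, r1 -> r4=0x0f
body[1] add  r3, r6, #12 -> r3=0x5c
body[2] mov  r2, r3 -> r2=0x5c
body[3] xor  r0, r3, r4 -> r0=0x53
body[4] xor  r3, r6, r0 -> r3=0x03
body[5] sub  r1, r1, #54 -> r1=0x59
body[6] sub  r3, r3, r5 -> r3=0x6a
body[7] sub  r1, r3, #4 -> r1=0x66
epilogue: pop r3=0x9e, sp=0x88
epilogue: pop r0=0x0a, sp=0x89
r1: caller-saved, written=True
r3: callee-saved, written=True
r4: caller-saved, written=True

SURVIVE = r3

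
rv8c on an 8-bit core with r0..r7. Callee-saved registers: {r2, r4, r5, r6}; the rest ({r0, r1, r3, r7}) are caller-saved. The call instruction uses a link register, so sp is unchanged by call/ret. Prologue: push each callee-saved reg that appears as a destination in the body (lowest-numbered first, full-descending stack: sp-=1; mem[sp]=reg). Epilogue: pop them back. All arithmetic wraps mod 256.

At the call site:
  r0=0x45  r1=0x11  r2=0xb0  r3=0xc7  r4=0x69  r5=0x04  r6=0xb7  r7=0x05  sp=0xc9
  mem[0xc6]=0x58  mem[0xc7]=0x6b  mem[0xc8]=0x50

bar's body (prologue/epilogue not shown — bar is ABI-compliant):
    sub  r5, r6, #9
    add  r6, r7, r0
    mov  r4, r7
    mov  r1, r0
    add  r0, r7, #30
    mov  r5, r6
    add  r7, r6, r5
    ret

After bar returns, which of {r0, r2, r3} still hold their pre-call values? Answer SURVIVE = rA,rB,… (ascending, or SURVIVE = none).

SURVIVE = r2,r3

prologue: push r4 → mem[0xc8]=0x69, sp=0xc8
prologue: push r5 → mem[0xc7]=0x04, sp=0xc7
prologue: push r6 → mem[0xc6]=0xb7, sp=0xc6
body[0] sub  r5, r6, #9 → r5=0xae
body[1] add  r6, r7, r0 → r6=0x4a
body[2] mov  r4, r7 → r4=0x05
body[3] mov  r1, r0 → r1=0x45
body[4] add  r0, r7, #30 → r0=0x23
body[5] mov  r5, r6 → r5=0x4a
body[6] add  r7, r6, r5 → r7=0x94
epilogue: pop r6=0xb7, sp=0xc7
epilogue: pop r5=0x04, sp=0xc8
epilogue: pop r4=0x69, sp=0xc9
r0: caller-saved, written=True
r2: callee-saved, written=False
r3: caller-saved, written=False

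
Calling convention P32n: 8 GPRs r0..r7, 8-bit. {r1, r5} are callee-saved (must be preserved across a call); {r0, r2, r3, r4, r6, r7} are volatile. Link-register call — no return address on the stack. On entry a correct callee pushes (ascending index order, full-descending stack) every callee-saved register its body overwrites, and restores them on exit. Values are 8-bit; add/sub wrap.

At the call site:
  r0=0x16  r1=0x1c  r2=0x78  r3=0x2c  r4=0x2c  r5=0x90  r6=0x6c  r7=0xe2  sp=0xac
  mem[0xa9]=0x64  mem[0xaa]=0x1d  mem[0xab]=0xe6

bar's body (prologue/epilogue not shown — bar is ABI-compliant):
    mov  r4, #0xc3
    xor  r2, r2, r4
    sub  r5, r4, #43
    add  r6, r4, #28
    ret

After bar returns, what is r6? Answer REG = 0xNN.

prologue: push r5 -> mem[0xab]=0x90, sp=0xab
body[0] mov  r4, #0xc3 -> r4=0xc3
body[1] xor  r2, r2, r4 -> r2=0xbb
body[2] sub  r5, r4, #43 -> r5=0x98
body[3] add  r6, r4, #28 -> r6=0xdf
epilogue: pop r5=0x90, sp=0xac
r6 is caller-saved -> body value

REG = 0xdf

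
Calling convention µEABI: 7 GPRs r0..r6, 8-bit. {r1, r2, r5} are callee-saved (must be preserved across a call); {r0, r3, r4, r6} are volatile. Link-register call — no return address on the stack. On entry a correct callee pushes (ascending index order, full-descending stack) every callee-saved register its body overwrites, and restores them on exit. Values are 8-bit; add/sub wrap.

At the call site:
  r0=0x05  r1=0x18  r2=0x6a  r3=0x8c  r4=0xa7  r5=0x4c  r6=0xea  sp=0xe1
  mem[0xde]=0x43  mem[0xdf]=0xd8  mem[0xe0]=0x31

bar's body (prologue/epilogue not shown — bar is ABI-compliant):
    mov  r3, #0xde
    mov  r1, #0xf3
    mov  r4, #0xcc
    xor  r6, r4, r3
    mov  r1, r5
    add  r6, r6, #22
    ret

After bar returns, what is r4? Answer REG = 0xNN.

REG = 0xcc

prologue: push r1 → mem[0xe0]=0x18, sp=0xe0
body[0] mov  r3, #0xde → r3=0xde
body[1] mov  r1, #0xf3 → r1=0xf3
body[2] mov  r4, #0xcc → r4=0xcc
body[3] xor  r6, r4, r3 → r6=0x12
body[4] mov  r1, r5 → r1=0x4c
body[5] add  r6, r6, #22 → r6=0x28
epilogue: pop r1=0x18, sp=0xe1
r4 is caller-saved → body value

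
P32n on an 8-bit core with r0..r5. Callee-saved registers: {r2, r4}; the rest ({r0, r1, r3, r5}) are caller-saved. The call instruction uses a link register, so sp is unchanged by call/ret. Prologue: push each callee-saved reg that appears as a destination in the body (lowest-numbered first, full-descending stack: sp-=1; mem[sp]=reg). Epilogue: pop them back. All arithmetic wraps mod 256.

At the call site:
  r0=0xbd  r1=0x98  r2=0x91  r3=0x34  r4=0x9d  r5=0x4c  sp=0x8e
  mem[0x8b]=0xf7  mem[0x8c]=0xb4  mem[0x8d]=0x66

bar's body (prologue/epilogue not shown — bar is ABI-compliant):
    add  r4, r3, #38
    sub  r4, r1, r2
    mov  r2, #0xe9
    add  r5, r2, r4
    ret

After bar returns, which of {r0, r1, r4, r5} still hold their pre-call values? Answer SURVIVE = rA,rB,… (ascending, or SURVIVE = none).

SURVIVE = r0,r1,r4

prologue: push r2 -> mem[0x8d]=0x91, sp=0x8d
prologue: push r4 -> mem[0x8c]=0x9d, sp=0x8c
body[0] add  r4, r3, #38 -> r4=0x5a
body[1] sub  r4, r1, r2 -> r4=0x07
body[2] mov  r2, #0xe9 -> r2=0xe9
body[3] add  r5, r2, r4 -> r5=0xf0
epilogue: pop r4=0x9d, sp=0x8d
epilogue: pop r2=0x91, sp=0x8e
r0: caller-saved, written=False
r1: caller-saved, written=False
r4: callee-saved, written=True
r5: caller-saved, written=True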